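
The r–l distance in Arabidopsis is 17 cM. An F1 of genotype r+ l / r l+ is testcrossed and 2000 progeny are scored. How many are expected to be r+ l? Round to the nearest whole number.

A map distance of 17 cM corresponds to a recombination frequency of 0.170.
The F1 is r+ l / r l+, so r+ l is a parental gamete class with expected frequency (1 − r)/2 = 0.830/2 = 0.4150.
Expected number = 0.4150 × 2000 = 830.00 ≈ 830.

830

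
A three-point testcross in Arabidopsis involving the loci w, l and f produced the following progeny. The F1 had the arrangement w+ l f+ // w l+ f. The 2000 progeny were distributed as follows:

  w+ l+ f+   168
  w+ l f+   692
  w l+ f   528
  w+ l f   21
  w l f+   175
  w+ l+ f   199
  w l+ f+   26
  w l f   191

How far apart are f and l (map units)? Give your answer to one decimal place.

20.3 map units

The two rarest classes, w+ l f and w l+ f+, are the double crossovers. Comparing them with the parentals, only the f allele has switched, so f is the middle locus and the order is l – f – w.
Crossovers in the l–f interval produce the single-crossover classes w+ l+ f+ and w l f (168 + 191 = 359) plus the double crossovers (47).
RF(l–f) = (359 + 47) / 2000 = 406/2000 = 0.2030 → 20.3 map units.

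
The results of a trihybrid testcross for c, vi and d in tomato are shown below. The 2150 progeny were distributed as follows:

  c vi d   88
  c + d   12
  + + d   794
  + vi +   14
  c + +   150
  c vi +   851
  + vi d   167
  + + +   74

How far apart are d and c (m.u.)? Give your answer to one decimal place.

The two most frequent reciprocal classes, + + d and c vi +, are the parental types, so the F1 was + + d / c vi +.
The two rarest classes, c + d and + vi +, are the double crossovers. Comparing them with the parentals, only the c allele has switched, so c is the middle locus and the order is vi – c – d.
Crossovers in the c–d interval produce the single-crossover classes + + + and c vi d (74 + 88 = 162) plus the double crossovers (26).
RF(c–d) = (162 + 26) / 2150 = 188/2150 = 0.0874 → 8.7 m.u.

8.7 m.u.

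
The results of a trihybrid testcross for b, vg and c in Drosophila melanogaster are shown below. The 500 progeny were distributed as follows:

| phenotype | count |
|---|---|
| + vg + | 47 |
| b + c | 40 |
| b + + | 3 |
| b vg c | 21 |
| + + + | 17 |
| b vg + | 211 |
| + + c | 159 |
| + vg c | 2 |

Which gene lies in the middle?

The two most frequent reciprocal classes, + + c and b vg +, are the parental types, so the F1 was + + c / b vg +.
The two rarest classes, + vg c and b + +, are the double crossovers. Comparing them with the parentals, only the vg allele has switched, so vg is the middle locus and the order is b – vg – c.

vg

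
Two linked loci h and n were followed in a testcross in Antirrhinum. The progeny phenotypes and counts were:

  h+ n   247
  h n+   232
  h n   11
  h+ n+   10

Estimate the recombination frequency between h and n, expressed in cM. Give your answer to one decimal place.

4.2 cM

The two most frequent classes, h+ n (247) and h n+ (232), are the parental types, so the F1 was h+ n / h n+.
The recombinant classes are h+ n+ and h n: 10 + 11 = 21.
Recombination frequency = 21/500 = 0.0420 ≈ 4.2%, i.e. 4.2 cM.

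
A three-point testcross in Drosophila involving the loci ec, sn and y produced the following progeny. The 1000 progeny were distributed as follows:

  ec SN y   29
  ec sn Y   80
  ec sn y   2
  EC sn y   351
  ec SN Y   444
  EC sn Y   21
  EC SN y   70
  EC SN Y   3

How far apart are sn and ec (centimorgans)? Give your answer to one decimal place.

The two most frequent reciprocal classes, EC sn y and ec SN Y, are the parental types, so the F1 was EC sn y / ec SN Y.
The two rarest classes, ec sn y and EC SN Y, are the double crossovers. Comparing them with the parentals, only the ec allele has switched, so ec is the middle locus and the order is sn – ec – y.
Crossovers in the sn–ec interval produce the single-crossover classes EC SN y and ec sn Y (70 + 80 = 150) plus the double crossovers (5).
RF(sn–ec) = (150 + 5) / 1000 = 155/1000 = 0.1550 → 15.5 centimorgans.

15.5 centimorgans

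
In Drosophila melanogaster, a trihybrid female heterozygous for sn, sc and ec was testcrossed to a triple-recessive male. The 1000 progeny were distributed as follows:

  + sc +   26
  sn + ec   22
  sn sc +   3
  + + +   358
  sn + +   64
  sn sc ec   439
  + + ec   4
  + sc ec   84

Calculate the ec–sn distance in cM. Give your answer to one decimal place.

The two most frequent reciprocal classes, + + + and sn sc ec, are the parental types, so the F1 was + + + / sn sc ec.
The two rarest classes, + + ec and sn sc +, are the double crossovers. Comparing them with the parentals, only the ec allele has switched, so ec is the middle locus and the order is sc – ec – sn.
Crossovers in the ec–sn interval produce the single-crossover classes sn + + and + sc ec (64 + 84 = 148) plus the double crossovers (7).
RF(ec–sn) = (148 + 7) / 1000 = 155/1000 = 0.1550 → 15.5 cM.

15.5 cM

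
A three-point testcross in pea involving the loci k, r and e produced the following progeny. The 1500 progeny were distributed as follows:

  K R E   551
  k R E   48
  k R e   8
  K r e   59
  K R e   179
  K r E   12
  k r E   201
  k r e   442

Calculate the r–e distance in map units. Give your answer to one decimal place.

26.7 map units

The two most frequent reciprocal classes, K R E and k r e, are the parental types, so the F1 was K R E / k r e.
The two rarest classes, K r E and k R e, are the double crossovers. Comparing them with the parentals, only the r allele has switched, so r is the middle locus and the order is e – r – k.
Crossovers in the e–r interval produce the single-crossover classes K R e and k r E (179 + 201 = 380) plus the double crossovers (20).
RF(e–r) = (380 + 20) / 1500 = 400/1500 = 0.2667 → 26.7 map units.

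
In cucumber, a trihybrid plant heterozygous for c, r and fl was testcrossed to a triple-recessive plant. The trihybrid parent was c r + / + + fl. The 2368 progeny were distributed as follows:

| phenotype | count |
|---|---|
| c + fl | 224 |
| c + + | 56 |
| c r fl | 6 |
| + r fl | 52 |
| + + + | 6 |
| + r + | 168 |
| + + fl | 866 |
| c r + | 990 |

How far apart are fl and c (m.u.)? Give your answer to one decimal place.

17.1 m.u.

The two rarest classes, c r fl and + + +, are the double crossovers. Comparing them with the parentals, only the fl allele has switched, so fl is the middle locus and the order is r – fl – c.
Crossovers in the fl–c interval produce the single-crossover classes + r + and c + fl (168 + 224 = 392) plus the double crossovers (12).
RF(fl–c) = (392 + 12) / 2368 = 404/2368 = 0.1706 → 17.1 m.u.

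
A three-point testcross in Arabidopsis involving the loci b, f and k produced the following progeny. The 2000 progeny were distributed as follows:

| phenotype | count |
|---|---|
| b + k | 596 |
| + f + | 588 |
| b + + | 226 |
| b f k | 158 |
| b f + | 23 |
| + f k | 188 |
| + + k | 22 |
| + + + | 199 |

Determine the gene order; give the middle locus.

The two most frequent reciprocal classes, + f + and b + k, are the parental types, so the F1 was + f + / b + k.
The two rarest classes, b f + and + + k, are the double crossovers. Comparing them with the parentals, only the b allele has switched, so b is the middle locus and the order is f – b – k.

b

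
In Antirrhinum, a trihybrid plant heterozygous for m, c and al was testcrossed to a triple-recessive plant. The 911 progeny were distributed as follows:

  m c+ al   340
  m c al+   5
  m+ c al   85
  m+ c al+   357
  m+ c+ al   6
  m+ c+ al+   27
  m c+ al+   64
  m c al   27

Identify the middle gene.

m

The two most frequent reciprocal classes, m c+ al and m+ c al+, are the parental types, so the F1 was m c+ al / m+ c al+.
The two rarest classes, m+ c+ al and m c al+, are the double crossovers. Comparing them with the parentals, only the m allele has switched, so m is the middle locus and the order is c – m – al.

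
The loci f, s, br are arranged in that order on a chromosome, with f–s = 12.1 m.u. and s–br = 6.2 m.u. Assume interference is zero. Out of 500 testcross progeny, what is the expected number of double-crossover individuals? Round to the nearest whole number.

4

Map distances give recombination frequencies of 0.121 and 0.062 for the two intervals.
With no interference, expected double-crossover frequency = 0.121 × 0.062 = 0.00750.
Expected number = 0.00750 × 500 = 3.75 ≈ 4.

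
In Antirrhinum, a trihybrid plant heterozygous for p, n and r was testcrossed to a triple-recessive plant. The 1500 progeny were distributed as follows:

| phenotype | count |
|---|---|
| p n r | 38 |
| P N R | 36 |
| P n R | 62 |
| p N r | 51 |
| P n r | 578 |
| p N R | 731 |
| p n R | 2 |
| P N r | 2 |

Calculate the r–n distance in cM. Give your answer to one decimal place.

The two most frequent reciprocal classes, P n r and p N R, are the parental types, so the F1 was P n r / p N R.
The two rarest classes, P N r and p n R, are the double crossovers. Comparing them with the parentals, only the n allele has switched, so n is the middle locus and the order is r – n – p.
Crossovers in the r–n interval produce the single-crossover classes P n R and p N r (62 + 51 = 113) plus the double crossovers (4).
RF(r–n) = (113 + 4) / 1500 = 117/1500 = 0.0780 → 7.8 cM.

7.8 cM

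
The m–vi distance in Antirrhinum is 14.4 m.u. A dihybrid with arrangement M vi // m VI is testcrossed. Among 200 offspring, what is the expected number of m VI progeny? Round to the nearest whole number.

86

A map distance of 14.4 m.u. corresponds to a recombination frequency of 0.144.
The F1 is M vi / m VI, so m VI is a parental gamete class with expected frequency (1 − r)/2 = 0.856/2 = 0.4280.
Expected number = 0.4280 × 200 = 85.60 ≈ 86.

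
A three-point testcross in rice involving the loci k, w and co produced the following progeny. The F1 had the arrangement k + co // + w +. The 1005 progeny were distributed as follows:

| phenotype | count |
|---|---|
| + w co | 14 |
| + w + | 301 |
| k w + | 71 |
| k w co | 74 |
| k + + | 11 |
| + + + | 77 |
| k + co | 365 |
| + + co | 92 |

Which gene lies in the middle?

co

The two rarest classes, k + + and + w co, are the double crossovers. Comparing them with the parentals, only the co allele has switched, so co is the middle locus and the order is w – co – k.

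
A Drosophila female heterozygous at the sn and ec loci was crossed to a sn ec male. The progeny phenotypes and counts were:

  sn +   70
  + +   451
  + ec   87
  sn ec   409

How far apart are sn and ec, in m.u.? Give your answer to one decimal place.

The two most frequent classes, + + (451) and sn ec (409), are the parental types, so the F1 was + + / sn ec.
The recombinant classes are + ec and sn +: 87 + 70 = 157.
Recombination frequency = 157/1017 = 0.1544 ≈ 15.4%, i.e. 15.4 m.u.

15.4 m.u.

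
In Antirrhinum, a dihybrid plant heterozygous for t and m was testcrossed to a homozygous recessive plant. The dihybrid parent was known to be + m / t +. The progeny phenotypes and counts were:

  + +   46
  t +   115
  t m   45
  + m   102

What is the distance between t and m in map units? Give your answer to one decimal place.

The recombinant classes are + + and t m: 46 + 45 = 91.
Recombination frequency = 91/308 = 0.2955 ≈ 29.5%, i.e. 29.5 map units.

29.5 map units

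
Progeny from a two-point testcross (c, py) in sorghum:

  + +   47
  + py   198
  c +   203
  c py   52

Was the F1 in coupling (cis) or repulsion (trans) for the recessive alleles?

The two most frequent classes are + py (198) and c + (203); these are the parental (non-recombinant) types.
So the F1 carried + py on one chromosome and c + on the other — the recessive alleles are on opposite chromosomes (trans / repulsion).

trans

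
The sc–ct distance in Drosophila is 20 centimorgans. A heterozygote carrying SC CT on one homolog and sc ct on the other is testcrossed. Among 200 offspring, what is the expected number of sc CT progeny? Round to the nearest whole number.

20

A map distance of 20 centimorgans corresponds to a recombination frequency of 0.200.
The F1 is SC CT / sc ct, so sc CT is a recombinant gamete class with expected frequency r/2 = 0.200/2 = 0.1000.
Expected number = 0.1000 × 200 = 20.00 ≈ 20.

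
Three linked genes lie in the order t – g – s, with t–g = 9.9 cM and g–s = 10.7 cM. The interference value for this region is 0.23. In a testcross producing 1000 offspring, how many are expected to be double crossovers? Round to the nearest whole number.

8

Map distances give recombination frequencies of 0.099 and 0.107 for the two intervals.
With interference 0.23 (so coincidence = 0.77), expected double-crossover frequency = 0.099 × 0.107 × 0.77 = 0.00816.
Expected number = 0.00816 × 1000 = 8.16 ≈ 8.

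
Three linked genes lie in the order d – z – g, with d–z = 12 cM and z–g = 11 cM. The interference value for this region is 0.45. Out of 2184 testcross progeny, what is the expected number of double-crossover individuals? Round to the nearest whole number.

16

Map distances give recombination frequencies of 0.120 and 0.110 for the two intervals.
With interference 0.45 (so coincidence = 0.55), expected double-crossover frequency = 0.120 × 0.110 × 0.55 = 0.00726.
Expected number = 0.00726 × 2184 = 15.86 ≈ 16.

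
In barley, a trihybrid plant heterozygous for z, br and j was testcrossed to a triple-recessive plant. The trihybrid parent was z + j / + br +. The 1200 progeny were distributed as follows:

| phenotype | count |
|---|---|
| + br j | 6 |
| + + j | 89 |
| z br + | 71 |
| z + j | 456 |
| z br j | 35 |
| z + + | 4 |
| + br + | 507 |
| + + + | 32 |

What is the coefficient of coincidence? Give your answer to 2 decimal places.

The two rarest classes, z + + and + br j, are the double crossovers. Comparing them with the parentals, only the j allele has switched, so j is the middle locus and the order is br – j – z.
br–j: (67 + 10)/1200 = 0.0642; j–z: (160 + 10)/1200 = 0.1417.
Expected DCO frequency = 0.0642 × 0.1417 ≈ 0.00910; observed = 10/1200 ≈ 0.00833.
Coefficient of coincidence = 0.00833/0.00910 ≈ 0.92.

0.92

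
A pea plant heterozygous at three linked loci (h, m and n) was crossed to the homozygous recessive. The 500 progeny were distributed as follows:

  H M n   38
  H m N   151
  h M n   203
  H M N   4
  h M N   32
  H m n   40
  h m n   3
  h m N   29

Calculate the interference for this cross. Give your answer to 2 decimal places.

The two most frequent reciprocal classes, H m N and h M n, are the parental types, so the F1 was H m N / h M n.
The two rarest classes, H M N and h m n, are the double crossovers. Comparing them with the parentals, only the m allele has switched, so m is the middle locus and the order is h – m – n.
h–m: (67 + 7)/500 = 0.1480; m–n: (72 + 7)/500 = 0.1580.
Expected DCO frequency = 0.1480 × 0.1580 ≈ 0.02338; observed = 7/500 ≈ 0.01400.
Coefficient of coincidence = 0.01400/0.02338 ≈ 0.60; interference = 1 − 0.60 = 0.40.

0.40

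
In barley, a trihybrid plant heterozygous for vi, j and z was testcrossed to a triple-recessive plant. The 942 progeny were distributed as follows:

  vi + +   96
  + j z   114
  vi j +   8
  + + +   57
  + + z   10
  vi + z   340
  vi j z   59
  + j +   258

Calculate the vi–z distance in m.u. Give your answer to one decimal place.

The two most frequent reciprocal classes, vi + z and + j +, are the parental types, so the F1 was vi + z / + j +.
The two rarest classes, + + z and vi j +, are the double crossovers. Comparing them with the parentals, only the vi allele has switched, so vi is the middle locus and the order is j – vi – z.
Crossovers in the vi–z interval produce the single-crossover classes vi + + and + j z (96 + 114 = 210) plus the double crossovers (18).
RF(vi–z) = (210 + 18) / 942 = 228/942 = 0.2420 → 24.2 m.u.

24.2 m.u.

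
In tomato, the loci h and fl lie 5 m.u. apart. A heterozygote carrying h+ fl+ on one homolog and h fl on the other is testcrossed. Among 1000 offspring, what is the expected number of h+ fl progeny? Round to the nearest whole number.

25

A map distance of 5 m.u. corresponds to a recombination frequency of 0.050.
The F1 is h+ fl+ / h fl, so h+ fl is a recombinant gamete class with expected frequency r/2 = 0.050/2 = 0.0250.
Expected number = 0.0250 × 1000 = 25.00 ≈ 25.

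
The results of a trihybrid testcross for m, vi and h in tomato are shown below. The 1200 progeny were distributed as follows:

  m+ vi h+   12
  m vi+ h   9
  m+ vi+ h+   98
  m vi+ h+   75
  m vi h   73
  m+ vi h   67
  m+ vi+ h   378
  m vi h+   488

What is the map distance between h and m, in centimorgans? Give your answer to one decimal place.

16.0 centimorgans

The two most frequent reciprocal classes, m+ vi+ h and m vi h+, are the parental types, so the F1 was m+ vi+ h / m vi h+.
The two rarest classes, m vi+ h and m+ vi h+, are the double crossovers. Comparing them with the parentals, only the m allele has switched, so m is the middle locus and the order is h – m – vi.
Crossovers in the h–m interval produce the single-crossover classes m+ vi+ h+ and m vi h (98 + 73 = 171) plus the double crossovers (21).
RF(h–m) = (171 + 21) / 1200 = 192/1200 = 0.1600 → 16.0 centimorgans.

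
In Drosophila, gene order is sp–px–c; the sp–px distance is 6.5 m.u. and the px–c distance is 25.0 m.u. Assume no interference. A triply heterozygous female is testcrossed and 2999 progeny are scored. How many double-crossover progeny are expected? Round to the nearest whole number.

Map distances give recombination frequencies of 0.065 and 0.250 for the two intervals.
With no interference, expected double-crossover frequency = 0.065 × 0.250 = 0.01625.
Expected number = 0.01625 × 2999 = 48.73 ≈ 49.

49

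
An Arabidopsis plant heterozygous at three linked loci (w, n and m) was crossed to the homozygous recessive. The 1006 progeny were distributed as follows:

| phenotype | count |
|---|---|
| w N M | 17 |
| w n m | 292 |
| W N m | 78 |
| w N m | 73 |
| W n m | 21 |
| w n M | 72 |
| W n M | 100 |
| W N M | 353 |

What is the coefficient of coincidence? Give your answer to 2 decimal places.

The two most frequent reciprocal classes, w n m and W N M, are the parental types, so the F1 was w n m / W N M.
The two rarest classes, W n m and w N M, are the double crossovers. Comparing them with the parentals, only the w allele has switched, so w is the middle locus and the order is n – w – m.
n–w: (173 + 38)/1006 = 0.2097; w–m: (150 + 38)/1006 = 0.1869.
Expected DCO frequency = 0.2097 × 0.1869 ≈ 0.03919; observed = 38/1006 ≈ 0.03777.
Coefficient of coincidence = 0.03777/0.03919 ≈ 0.96.

0.96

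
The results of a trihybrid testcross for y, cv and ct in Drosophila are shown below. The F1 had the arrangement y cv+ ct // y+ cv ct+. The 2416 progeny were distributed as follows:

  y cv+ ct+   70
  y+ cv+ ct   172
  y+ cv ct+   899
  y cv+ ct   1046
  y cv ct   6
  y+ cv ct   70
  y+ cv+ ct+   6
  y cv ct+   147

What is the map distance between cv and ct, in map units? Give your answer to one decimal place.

The two rarest classes, y cv ct and y+ cv+ ct+, are the double crossovers. Comparing them with the parentals, only the cv allele has switched, so cv is the middle locus and the order is y – cv – ct.
Crossovers in the cv–ct interval produce the single-crossover classes y cv+ ct+ and y+ cv ct (70 + 70 = 140) plus the double crossovers (12).
RF(cv–ct) = (140 + 12) / 2416 = 152/2416 = 0.0629 → 6.3 map units.

6.3 map units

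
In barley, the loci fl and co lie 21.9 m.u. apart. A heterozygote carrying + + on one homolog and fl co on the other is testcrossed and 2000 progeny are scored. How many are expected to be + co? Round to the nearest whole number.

219

A map distance of 21.9 m.u. corresponds to a recombination frequency of 0.219.
The F1 is + + / fl co, so + co is a recombinant gamete class with expected frequency r/2 = 0.219/2 = 0.1095.
Expected number = 0.1095 × 2000 = 219.00 ≈ 219.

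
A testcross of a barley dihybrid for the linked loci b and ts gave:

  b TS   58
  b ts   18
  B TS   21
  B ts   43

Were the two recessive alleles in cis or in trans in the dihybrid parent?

trans

The two most frequent classes are B ts (43) and b TS (58); these are the parental (non-recombinant) types.
So the F1 carried B ts on one chromosome and b TS on the other — the recessive alleles are on opposite chromosomes (trans / repulsion).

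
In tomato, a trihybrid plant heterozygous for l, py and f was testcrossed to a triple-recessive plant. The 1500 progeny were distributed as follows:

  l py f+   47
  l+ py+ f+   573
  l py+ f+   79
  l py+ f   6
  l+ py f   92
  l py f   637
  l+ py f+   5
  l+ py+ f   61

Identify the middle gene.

The two most frequent reciprocal classes, l py f and l+ py+ f+, are the parental types, so the F1 was l py f / l+ py+ f+.
The two rarest classes, l py+ f and l+ py f+, are the double crossovers. Comparing them with the parentals, only the py allele has switched, so py is the middle locus and the order is l – py – f.

py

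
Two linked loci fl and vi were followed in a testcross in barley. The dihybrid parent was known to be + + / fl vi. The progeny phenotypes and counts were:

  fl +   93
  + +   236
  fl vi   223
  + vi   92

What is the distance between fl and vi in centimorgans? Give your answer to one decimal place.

The recombinant classes are + vi and fl +: 92 + 93 = 185.
Recombination frequency = 185/644 = 0.2873 ≈ 28.7%, i.e. 28.7 centimorgans.

28.7 centimorgans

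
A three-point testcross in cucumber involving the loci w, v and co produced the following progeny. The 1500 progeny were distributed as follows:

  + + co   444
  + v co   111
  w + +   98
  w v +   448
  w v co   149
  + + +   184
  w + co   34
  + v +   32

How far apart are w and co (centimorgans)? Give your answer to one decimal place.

The two most frequent reciprocal classes, w v + and + + co, are the parental types, so the F1 was w v + / + + co.
The two rarest classes, + v + and w + co, are the double crossovers. Comparing them with the parentals, only the w allele has switched, so w is the middle locus and the order is co – w – v.
Crossovers in the co–w interval produce the single-crossover classes w v co and + + + (149 + 184 = 333) plus the double crossovers (66).
RF(co–w) = (333 + 66) / 1500 = 399/1500 = 0.2660 → 26.6 centimorgans.

26.6 centimorgans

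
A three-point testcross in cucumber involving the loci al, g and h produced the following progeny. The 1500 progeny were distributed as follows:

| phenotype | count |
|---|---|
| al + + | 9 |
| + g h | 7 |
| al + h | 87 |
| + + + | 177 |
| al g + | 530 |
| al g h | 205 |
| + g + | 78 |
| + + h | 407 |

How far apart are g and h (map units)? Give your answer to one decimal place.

26.5 map units

The two most frequent reciprocal classes, al g + and + + h, are the parental types, so the F1 was al g + / + + h.
The two rarest classes, al + + and + g h, are the double crossovers. Comparing them with the parentals, only the g allele has switched, so g is the middle locus and the order is h – g – al.
Crossovers in the h–g interval produce the single-crossover classes al g h and + + + (205 + 177 = 382) plus the double crossovers (16).
RF(h–g) = (382 + 16) / 1500 = 398/1500 = 0.2653 → 26.5 map units.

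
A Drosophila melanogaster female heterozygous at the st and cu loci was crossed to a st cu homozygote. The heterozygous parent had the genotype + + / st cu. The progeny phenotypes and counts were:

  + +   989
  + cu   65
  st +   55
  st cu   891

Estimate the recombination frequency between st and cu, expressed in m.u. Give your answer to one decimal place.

6.0 m.u.

The recombinant classes are + cu and st +: 65 + 55 = 120.
Recombination frequency = 120/2000 = 0.0600 ≈ 6.0%, i.e. 6.0 m.u.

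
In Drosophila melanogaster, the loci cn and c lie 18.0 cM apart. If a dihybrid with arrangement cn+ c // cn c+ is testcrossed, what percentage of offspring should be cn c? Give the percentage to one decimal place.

A map distance of 18.0 cM corresponds to a recombination frequency of 0.180.
The F1 is cn+ c / cn c+, so cn c is a recombinant gamete class with expected frequency r/2 = 0.180/2 = 0.0900.
That is 0.0900 = 9.0% of the progeny.

9.0%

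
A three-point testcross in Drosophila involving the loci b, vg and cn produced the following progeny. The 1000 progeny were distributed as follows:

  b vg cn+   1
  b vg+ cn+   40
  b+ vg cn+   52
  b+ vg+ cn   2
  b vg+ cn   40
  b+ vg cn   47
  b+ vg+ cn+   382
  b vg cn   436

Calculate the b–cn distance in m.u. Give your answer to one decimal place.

The two most frequent reciprocal classes, b+ vg+ cn+ and b vg cn, are the parental types, so the F1 was b+ vg+ cn+ / b vg cn.
The two rarest classes, b+ vg+ cn and b vg cn+, are the double crossovers. Comparing them with the parentals, only the cn allele has switched, so cn is the middle locus and the order is b – cn – vg.
Crossovers in the b–cn interval produce the single-crossover classes b vg+ cn+ and b+ vg cn (40 + 47 = 87) plus the double crossovers (3).
RF(b–cn) = (87 + 3) / 1000 = 90/1000 = 0.0900 → 9.0 m.u.

9.0 m.u.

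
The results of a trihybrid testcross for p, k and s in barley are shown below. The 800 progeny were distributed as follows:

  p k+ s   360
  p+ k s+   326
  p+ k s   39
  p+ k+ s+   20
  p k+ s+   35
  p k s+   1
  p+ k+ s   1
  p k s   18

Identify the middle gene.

The two most frequent reciprocal classes, p+ k s+ and p k+ s, are the parental types, so the F1 was p+ k s+ / p k+ s.
The two rarest classes, p k s+ and p+ k+ s, are the double crossovers. Comparing them with the parentals, only the p allele has switched, so p is the middle locus and the order is s – p – k.

p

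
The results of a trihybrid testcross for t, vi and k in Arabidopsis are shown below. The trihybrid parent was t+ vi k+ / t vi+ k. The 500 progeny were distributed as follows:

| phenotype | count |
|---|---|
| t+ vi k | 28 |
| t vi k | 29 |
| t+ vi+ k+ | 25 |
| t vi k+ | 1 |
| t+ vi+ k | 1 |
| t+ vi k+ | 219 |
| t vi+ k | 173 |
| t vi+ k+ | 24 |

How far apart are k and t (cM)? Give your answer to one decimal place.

10.8 cM

The two rarest classes, t vi k+ and t+ vi+ k, are the double crossovers. Comparing them with the parentals, only the t allele has switched, so t is the middle locus and the order is vi – t – k.
Crossovers in the t–k interval produce the single-crossover classes t+ vi k and t vi+ k+ (28 + 24 = 52) plus the double crossovers (2).
RF(t–k) = (52 + 2) / 500 = 54/500 = 0.1080 → 10.8 cM.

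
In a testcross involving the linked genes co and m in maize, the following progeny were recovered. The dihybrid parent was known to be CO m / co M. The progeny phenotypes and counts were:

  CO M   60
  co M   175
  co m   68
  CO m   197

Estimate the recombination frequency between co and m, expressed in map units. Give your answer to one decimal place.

25.6 map units

The recombinant classes are CO M and co m: 60 + 68 = 128.
Recombination frequency = 128/500 = 0.2560 ≈ 25.6%, i.e. 25.6 map units.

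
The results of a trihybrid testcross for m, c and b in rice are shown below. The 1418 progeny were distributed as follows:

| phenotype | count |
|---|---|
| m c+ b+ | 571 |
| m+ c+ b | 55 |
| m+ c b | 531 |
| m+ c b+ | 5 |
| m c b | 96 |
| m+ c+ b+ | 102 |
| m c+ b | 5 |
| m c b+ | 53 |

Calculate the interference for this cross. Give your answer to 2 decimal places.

The two most frequent reciprocal classes, m+ c b and m c+ b+, are the parental types, so the F1 was m+ c b / m c+ b+.
The two rarest classes, m+ c b+ and m c+ b, are the double crossovers. Comparing them with the parentals, only the b allele has switched, so b is the middle locus and the order is c – b – m.
c–b: (108 + 10)/1418 = 0.0832; b–m: (198 + 10)/1418 = 0.1467.
Expected DCO frequency = 0.0832 × 0.1467 ≈ 0.01221; observed = 10/1418 ≈ 0.00705.
Coefficient of coincidence = 0.00705/0.01221 ≈ 0.58; interference = 1 − 0.58 = 0.42.

0.42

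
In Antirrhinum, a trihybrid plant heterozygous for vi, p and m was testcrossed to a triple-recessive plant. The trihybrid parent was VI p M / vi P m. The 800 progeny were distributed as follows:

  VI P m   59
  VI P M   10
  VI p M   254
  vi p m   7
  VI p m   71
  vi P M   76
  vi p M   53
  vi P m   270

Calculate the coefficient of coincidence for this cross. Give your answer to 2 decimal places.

The two rarest classes, VI P M and vi p m, are the double crossovers. Comparing them with the parentals, only the p allele has switched, so p is the middle locus and the order is m – p – vi.
m–p: (147 + 17)/800 = 0.2050; p–vi: (112 + 17)/800 = 0.1613.
Expected DCO frequency = 0.2050 × 0.1613 ≈ 0.03307; observed = 17/800 ≈ 0.02125.
Coefficient of coincidence = 0.02125/0.03307 ≈ 0.64.

0.64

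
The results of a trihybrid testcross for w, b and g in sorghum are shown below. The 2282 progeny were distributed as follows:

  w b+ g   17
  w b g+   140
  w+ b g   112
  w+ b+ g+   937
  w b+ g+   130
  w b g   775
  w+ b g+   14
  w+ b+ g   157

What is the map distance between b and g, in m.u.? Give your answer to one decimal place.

The two most frequent reciprocal classes, w+ b+ g+ and w b g, are the parental types, so the F1 was w+ b+ g+ / w b g.
The two rarest classes, w+ b g+ and w b+ g, are the double crossovers. Comparing them with the parentals, only the b allele has switched, so b is the middle locus and the order is g – b – w.
Crossovers in the g–b interval produce the single-crossover classes w+ b+ g and w b g+ (157 + 140 = 297) plus the double crossovers (31).
RF(g–b) = (297 + 31) / 2282 = 328/2282 = 0.1437 → 14.4 m.u.

14.4 m.u.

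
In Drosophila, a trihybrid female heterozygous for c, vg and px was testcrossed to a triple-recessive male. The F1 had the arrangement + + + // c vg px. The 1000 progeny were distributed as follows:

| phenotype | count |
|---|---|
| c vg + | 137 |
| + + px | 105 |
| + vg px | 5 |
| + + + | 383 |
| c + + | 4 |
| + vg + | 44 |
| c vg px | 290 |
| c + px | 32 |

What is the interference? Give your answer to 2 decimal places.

0.58

The two rarest classes, c + + and + vg px, are the double crossovers. Comparing them with the parentals, only the c allele has switched, so c is the middle locus and the order is px – c – vg.
px–c: (242 + 9)/1000 = 0.2510; c–vg: (76 + 9)/1000 = 0.0850.
Expected DCO frequency = 0.2510 × 0.0850 ≈ 0.02134; observed = 9/1000 ≈ 0.00900.
Coefficient of coincidence = 0.00900/0.02134 ≈ 0.42; interference = 1 − 0.42 = 0.58.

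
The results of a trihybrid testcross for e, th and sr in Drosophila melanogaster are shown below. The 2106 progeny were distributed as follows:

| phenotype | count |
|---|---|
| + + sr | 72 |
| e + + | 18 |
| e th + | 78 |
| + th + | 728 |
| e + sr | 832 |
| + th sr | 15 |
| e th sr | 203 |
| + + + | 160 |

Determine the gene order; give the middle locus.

The two most frequent reciprocal classes, + th + and e + sr, are the parental types, so the F1 was + th + / e + sr.
The two rarest classes, + th sr and e + +, are the double crossovers. Comparing them with the parentals, only the sr allele has switched, so sr is the middle locus and the order is e – sr – th.

sr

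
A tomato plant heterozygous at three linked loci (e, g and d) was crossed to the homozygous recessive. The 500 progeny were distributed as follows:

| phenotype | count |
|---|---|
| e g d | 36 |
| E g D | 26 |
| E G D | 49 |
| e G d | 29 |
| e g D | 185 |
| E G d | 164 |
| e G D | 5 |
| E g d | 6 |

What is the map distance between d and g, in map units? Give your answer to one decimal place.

19.2 map units

The two most frequent reciprocal classes, e g D and E G d, are the parental types, so the F1 was e g D / E G d.
The two rarest classes, e G D and E g d, are the double crossovers. Comparing them with the parentals, only the g allele has switched, so g is the middle locus and the order is d – g – e.
Crossovers in the d–g interval produce the single-crossover classes e g d and E G D (36 + 49 = 85) plus the double crossovers (11).
RF(d–g) = (85 + 11) / 500 = 96/500 = 0.1920 → 19.2 map units.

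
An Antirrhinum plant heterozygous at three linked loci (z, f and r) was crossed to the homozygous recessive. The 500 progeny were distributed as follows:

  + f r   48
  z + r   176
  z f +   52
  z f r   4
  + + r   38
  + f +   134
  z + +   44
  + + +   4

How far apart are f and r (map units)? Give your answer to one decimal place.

20.0 map units

The two most frequent reciprocal classes, z + r and + f +, are the parental types, so the F1 was z + r / + f +.
The two rarest classes, z f r and + + +, are the double crossovers. Comparing them with the parentals, only the f allele has switched, so f is the middle locus and the order is z – f – r.
Crossovers in the f–r interval produce the single-crossover classes z + + and + f r (44 + 48 = 92) plus the double crossovers (8).
RF(f–r) = (92 + 8) / 500 = 100/500 = 0.2000 → 20.0 map units.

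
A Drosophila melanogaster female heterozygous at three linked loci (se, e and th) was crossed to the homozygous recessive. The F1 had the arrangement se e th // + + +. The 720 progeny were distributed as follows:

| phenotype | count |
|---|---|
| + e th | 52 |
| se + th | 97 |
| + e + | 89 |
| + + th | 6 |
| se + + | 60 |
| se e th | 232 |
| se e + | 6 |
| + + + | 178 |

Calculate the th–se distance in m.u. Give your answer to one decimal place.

17.2 m.u.

The two rarest classes, se e + and + + th, are the double crossovers. Comparing them with the parentals, only the th allele has switched, so th is the middle locus and the order is e – th – se.
Crossovers in the th–se interval produce the single-crossover classes + e th and se + + (52 + 60 = 112) plus the double crossovers (12).
RF(th–se) = (112 + 12) / 720 = 124/720 = 0.1722 → 17.2 m.u.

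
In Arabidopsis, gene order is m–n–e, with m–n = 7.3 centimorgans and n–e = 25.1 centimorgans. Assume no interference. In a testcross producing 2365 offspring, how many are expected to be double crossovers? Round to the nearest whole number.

Map distances give recombination frequencies of 0.073 and 0.251 for the two intervals.
With no interference, expected double-crossover frequency = 0.073 × 0.251 = 0.01832.
Expected number = 0.01832 × 2365 = 43.33 ≈ 43.

43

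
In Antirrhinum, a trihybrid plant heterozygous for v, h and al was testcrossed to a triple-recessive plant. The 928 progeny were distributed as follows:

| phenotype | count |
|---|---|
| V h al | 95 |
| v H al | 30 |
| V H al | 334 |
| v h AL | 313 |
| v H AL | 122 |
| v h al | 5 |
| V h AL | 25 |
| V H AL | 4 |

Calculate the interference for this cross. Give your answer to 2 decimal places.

0.42

The two most frequent reciprocal classes, V H al and v h AL, are the parental types, so the F1 was V H al / v h AL.
The two rarest classes, V H AL and v h al, are the double crossovers. Comparing them with the parentals, only the al allele has switched, so al is the middle locus and the order is h – al – v.
h–al: (217 + 9)/928 = 0.2435; al–v: (55 + 9)/928 = 0.0690.
Expected DCO frequency = 0.2435 × 0.0690 ≈ 0.01680; observed = 9/928 ≈ 0.00970.
Coefficient of coincidence = 0.00970/0.01680 ≈ 0.58; interference = 1 − 0.58 = 0.42.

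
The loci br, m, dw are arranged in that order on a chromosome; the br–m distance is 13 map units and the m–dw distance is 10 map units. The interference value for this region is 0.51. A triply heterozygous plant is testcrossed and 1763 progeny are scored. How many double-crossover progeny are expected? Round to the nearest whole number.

11

Map distances give recombination frequencies of 0.130 and 0.100 for the two intervals.
With interference 0.51 (so coincidence = 0.49), expected double-crossover frequency = 0.130 × 0.100 × 0.49 = 0.00637.
Expected number = 0.00637 × 1763 = 11.23 ≈ 11.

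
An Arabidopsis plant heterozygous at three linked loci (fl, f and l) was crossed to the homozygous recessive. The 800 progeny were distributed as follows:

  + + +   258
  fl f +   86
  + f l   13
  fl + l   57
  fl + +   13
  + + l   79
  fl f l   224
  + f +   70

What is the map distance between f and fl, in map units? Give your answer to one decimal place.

19.1 map units

The two most frequent reciprocal classes, + + + and fl f l, are the parental types, so the F1 was + + + / fl f l.
The two rarest classes, fl + + and + f l, are the double crossovers. Comparing them with the parentals, only the fl allele has switched, so fl is the middle locus and the order is l – fl – f.
Crossovers in the fl–f interval produce the single-crossover classes + f + and fl + l (70 + 57 = 127) plus the double crossovers (26).
RF(fl–f) = (127 + 26) / 800 = 153/800 = 0.1913 → 19.1 map units.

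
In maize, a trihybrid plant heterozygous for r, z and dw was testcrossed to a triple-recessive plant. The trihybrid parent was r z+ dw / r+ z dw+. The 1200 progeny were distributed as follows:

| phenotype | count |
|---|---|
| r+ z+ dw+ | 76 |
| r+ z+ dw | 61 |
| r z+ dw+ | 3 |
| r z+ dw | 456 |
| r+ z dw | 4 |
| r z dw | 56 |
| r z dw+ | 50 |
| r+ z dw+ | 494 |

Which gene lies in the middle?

dw

The two rarest classes, r z+ dw+ and r+ z dw, are the double crossovers. Comparing them with the parentals, only the dw allele has switched, so dw is the middle locus and the order is r – dw – z.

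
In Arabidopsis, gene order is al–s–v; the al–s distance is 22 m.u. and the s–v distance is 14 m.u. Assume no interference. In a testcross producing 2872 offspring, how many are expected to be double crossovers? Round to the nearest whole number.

88

Map distances give recombination frequencies of 0.220 and 0.140 for the two intervals.
With no interference, expected double-crossover frequency = 0.220 × 0.140 = 0.03080.
Expected number = 0.03080 × 2872 = 88.46 ≈ 88.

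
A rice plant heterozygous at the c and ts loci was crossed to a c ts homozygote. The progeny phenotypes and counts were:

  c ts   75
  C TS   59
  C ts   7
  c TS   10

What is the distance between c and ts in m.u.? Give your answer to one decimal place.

11.3 m.u.

The two most frequent classes, C TS (59) and c ts (75), are the parental types, so the F1 was C TS / c ts.
The recombinant classes are C ts and c TS: 7 + 10 = 17.
Recombination frequency = 17/151 = 0.1126 ≈ 11.3%, i.e. 11.3 m.u.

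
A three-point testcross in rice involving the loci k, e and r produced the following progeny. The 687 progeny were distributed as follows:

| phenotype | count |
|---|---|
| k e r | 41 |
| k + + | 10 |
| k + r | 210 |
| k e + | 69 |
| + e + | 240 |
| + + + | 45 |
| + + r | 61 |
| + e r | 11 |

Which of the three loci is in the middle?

The two most frequent reciprocal classes, k + r and + e +, are the parental types, so the F1 was k + r / + e +.
The two rarest classes, k + + and + e r, are the double crossovers. Comparing them with the parentals, only the r allele has switched, so r is the middle locus and the order is e – r – k.

r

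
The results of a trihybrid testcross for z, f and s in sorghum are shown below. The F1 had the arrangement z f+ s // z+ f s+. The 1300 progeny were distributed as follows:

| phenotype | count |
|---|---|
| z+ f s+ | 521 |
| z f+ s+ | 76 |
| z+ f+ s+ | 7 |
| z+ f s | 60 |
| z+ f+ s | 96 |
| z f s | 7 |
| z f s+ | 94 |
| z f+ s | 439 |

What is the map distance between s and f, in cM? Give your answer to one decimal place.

11.5 cM

The two rarest classes, z f s and z+ f+ s+, are the double crossovers. Comparing them with the parentals, only the f allele has switched, so f is the middle locus and the order is s – f – z.
Crossovers in the s–f interval produce the single-crossover classes z f+ s+ and z+ f s (76 + 60 = 136) plus the double crossovers (14).
RF(s–f) = (136 + 14) / 1300 = 150/1300 = 0.1154 → 11.5 cM.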